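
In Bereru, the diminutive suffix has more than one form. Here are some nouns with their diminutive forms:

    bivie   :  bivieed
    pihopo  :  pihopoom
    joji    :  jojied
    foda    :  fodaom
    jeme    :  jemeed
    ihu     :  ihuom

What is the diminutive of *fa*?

faom

The pattern is front/back vowel harmony: -ed when the last vowel of the stem is a front vowel (*bivie*, *joji*, *jeme*); -om when the last vowel of the stem is a back vowel (*pihopo*, *foda*, *ihu*).
*fa* — last vowel /a/ (a back vowel) → -om → *faom*.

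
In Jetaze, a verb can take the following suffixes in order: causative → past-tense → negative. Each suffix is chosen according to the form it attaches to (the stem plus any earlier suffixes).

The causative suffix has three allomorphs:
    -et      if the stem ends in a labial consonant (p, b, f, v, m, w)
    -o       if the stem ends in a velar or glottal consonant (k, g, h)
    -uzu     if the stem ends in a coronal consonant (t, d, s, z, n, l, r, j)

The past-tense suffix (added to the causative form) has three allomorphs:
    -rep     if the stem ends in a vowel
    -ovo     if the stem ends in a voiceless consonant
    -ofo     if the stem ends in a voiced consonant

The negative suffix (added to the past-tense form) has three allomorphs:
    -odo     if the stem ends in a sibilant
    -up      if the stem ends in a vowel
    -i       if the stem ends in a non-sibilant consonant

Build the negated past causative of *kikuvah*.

kikuvahorepi

The final consonant of *kikuvah* is /h/, which is velar/glottal, so the causative suffix is -o, giving *kikuvaho*.
Since the final sound of the causative form *kikuvaho* is /o/ (a vowel), it takes -rep, giving *kikuvahorep*.
The final sound of the past-tense form *kikuvahorep* is /p/, which is a non-sibilant consonant, so the negative suffix is -i, giving *kikuvahorepi*.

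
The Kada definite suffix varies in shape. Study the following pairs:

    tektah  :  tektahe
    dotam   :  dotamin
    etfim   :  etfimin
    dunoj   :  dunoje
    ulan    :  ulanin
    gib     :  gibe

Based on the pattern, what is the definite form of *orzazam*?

The suffix is conditioned by the final consonant: -in when the stem ends in a nasal (*dotam*, *etfim*, *ulan*); -e when the stem ends in a non-nasal consonant (*tektah*, *dunoj*, *gib*).
The final consonant of *orzazam* is /m/, which is a nasal, so the suffix is -in, giving *orzazamin*.

orzazamin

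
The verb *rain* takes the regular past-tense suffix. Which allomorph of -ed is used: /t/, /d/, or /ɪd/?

The stem *rain* ends in a voiced sound other than /d/.
The -ed suffix is realized as /ɪd/ after /t, d/; as /t/ after other voiceless consonants; and as /d/ after other voiced sounds.
So -ed on *rain* is pronounced /d/.

/d/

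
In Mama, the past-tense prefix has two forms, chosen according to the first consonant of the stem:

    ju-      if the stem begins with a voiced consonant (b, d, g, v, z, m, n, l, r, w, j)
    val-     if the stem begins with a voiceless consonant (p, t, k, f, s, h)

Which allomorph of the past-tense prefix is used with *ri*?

ju-

Since the first consonant of *ri* is /r/ (voiced), it takes ju-.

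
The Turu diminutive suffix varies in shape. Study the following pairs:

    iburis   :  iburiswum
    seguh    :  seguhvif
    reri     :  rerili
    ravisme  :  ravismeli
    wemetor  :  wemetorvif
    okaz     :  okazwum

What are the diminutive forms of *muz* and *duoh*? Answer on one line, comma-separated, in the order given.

muzwum, duohvif

The pattern is sibilance of the final sound: -wum when the stem ends in a sibilant (*iburis*, *okaz*); -vif when the stem ends in a non-sibilant consonant (*seguh*, *wemetor*); -li when the stem ends in a vowel (*reri*, *ravisme*).
*muz*: final sound = /z/, a sibilant → -wum → *muzwum*.
Since the final sound of *duoh* is /h/ (a non-sibilant consonant), it takes -vif, giving *duohvif*.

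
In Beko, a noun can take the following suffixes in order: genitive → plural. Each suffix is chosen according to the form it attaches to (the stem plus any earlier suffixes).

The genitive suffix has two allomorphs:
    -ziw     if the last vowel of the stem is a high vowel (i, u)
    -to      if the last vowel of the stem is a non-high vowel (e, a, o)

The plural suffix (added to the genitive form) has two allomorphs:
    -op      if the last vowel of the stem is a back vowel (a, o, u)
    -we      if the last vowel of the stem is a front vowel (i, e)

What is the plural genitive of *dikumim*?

dikumimziwwe

Since the last vowel of *dikumim* is /i/ (a high vowel), it takes -ziw, giving *dikumimziw*.
The last vowel of the genitive form *dikumimziw* is /i/, which is a front vowel, so the plural suffix is -we, giving *dikumimziwwe*.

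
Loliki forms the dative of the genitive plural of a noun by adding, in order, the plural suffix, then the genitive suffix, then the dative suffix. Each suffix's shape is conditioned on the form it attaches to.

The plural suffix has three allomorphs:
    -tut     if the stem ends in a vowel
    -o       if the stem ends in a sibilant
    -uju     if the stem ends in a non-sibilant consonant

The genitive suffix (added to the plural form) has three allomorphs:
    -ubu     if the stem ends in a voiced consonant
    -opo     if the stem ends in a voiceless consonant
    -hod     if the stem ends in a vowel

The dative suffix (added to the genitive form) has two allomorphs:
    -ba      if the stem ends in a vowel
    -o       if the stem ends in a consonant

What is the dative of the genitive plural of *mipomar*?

mipomarujuhodo

*mipomar* — final sound /r/ (a non-sibilant consonant) → -uju → *mipomaruju*.
Since the final sound of the plural form *mipomaruju* is /u/ (a vowel), it takes -hod, giving *mipomarujuhod*.
The genitive form *mipomarujuhod*: final sound = /d/, a consonant → -o → *mipomarujuhodo*.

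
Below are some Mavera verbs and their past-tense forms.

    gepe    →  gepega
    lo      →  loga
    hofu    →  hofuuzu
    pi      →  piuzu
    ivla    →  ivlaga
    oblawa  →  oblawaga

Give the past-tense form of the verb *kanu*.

Looking at the last vowel of each stem: -uzu when the last vowel of the stem is a high vowel (*hofu*, *pi*); -ga when the last vowel of the stem is a non-high vowel (*gepe*, *lo*, *ivla*, *oblawa*).
Since the last vowel of *kanu* is /u/ (a high vowel), it takes -uzu, giving *kanuuzu*.

kanuuzu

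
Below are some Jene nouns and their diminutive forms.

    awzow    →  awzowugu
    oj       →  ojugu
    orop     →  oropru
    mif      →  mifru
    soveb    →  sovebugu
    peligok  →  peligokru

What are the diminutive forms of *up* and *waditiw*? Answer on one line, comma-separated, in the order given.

The pattern is voicing of the final consonant: -ru when the stem ends in a voiceless consonant (*orop*, *mif*, *peligok*); -ugu when the stem ends in a voiced consonant (*awzow*, *oj*, *soveb*).
The final consonant of *up* is /p/, which is voiceless, so the suffix is -ru, giving *upru*.
*waditiw*: final consonant = /w/, voiced → -ugu → *waditiwugu*.

upru, waditiwugu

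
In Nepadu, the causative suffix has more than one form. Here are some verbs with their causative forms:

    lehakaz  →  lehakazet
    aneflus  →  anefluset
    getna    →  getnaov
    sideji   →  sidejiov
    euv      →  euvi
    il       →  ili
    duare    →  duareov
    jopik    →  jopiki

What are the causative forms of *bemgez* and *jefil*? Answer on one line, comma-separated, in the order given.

bemgezet, jefili

Looking at the final sound of each stem: -et when the stem ends in a sibilant (*lehakaz*, *aneflus*); -i when the stem ends in a non-sibilant consonant (*euv*, *il*, *jopik*); -ov when the stem ends in a vowel (*getna*, *sideji*, *duare*).
The final sound of *bemgez* is /z/, which is a sibilant, so the suffix is -et, giving *bemgezet*.
*jefil*: final sound = /l/, a non-sibilant consonant → -i → *jefili*.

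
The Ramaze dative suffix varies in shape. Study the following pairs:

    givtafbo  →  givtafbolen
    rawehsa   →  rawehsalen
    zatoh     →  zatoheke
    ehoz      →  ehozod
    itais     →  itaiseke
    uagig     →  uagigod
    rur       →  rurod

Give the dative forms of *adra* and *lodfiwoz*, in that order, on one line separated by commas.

Looking at the final sound of each stem: -eke when the stem ends in a voiceless consonant (*zatoh*, *itais*); -od when the stem ends in a voiced consonant (*ehoz*, *uagig*, *rur*); -len when the stem ends in a vowel (*givtafbo*, *rawehsa*).
*adra*: final sound = /a/, a vowel → -len → *adralen*.
The final sound of *lodfiwoz* is /z/, which is a voiced consonant, so the suffix is -od, giving *lodfiwozod*.

adralen, lodfiwozod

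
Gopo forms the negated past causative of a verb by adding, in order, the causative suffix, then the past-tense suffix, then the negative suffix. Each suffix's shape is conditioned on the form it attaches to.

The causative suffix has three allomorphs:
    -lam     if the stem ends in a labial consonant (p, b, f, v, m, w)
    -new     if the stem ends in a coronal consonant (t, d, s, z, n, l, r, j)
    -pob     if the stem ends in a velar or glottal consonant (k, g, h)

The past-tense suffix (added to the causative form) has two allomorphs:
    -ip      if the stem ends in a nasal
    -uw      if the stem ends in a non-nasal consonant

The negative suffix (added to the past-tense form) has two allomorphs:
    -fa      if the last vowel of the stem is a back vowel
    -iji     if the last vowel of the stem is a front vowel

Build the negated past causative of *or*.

ornewuwfa

Since the final consonant of *or* is /r/ (coronal), it takes -new, giving *ornew*.
Since the final consonant of the causative form *ornew* is /w/ (non-nasal), it takes -uw, giving *ornewuw*.
The past-tense form *ornewuw*: last vowel = /u/, a back vowel → -fa → *ornewuwfa*.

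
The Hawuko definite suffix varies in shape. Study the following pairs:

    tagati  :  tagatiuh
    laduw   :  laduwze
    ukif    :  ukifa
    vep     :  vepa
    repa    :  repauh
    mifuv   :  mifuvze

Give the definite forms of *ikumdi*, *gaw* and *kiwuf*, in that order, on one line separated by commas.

ikumdiuh, gawze, kiwufa

The suffix is conditioned by the final sound: -a when the stem ends in a voiceless consonant (*ukif*, *vep*); -ze when the stem ends in a voiced consonant (*laduw*, *mifuv*); -uh when the stem ends in a vowel (*tagati*, *repa*).
*ikumdi*: final sound = /i/, a vowel → -uh → *ikumdiuh*.
Since the final sound of *gaw* is /w/ (a voiced consonant), it takes -ze, giving *gawze*.
*kiwuf*: final sound = /f/, a voiceless consonant → -a → *kiwufa*.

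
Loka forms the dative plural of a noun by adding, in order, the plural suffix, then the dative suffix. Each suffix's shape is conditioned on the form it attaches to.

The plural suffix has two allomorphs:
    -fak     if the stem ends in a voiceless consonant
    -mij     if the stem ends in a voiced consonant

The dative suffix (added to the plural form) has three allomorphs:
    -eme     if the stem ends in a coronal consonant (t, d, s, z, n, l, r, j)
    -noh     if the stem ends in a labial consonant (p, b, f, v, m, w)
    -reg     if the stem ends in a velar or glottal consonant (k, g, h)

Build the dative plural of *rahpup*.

rahpupfakreg

Since the final consonant of *rahpup* is /p/ (voiceless), it takes -fak, giving *rahpupfak*.
Since the final consonant of the plural form *rahpupfak* is /k/ (velar/glottal), it takes -reg, giving *rahpupfakreg*.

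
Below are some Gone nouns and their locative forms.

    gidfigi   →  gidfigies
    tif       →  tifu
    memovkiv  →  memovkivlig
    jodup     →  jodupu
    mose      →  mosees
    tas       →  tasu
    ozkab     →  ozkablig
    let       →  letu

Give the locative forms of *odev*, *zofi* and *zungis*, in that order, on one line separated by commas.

odevlig, zofies, zungisu

Looking at the final sound of each stem: -u when the stem ends in a voiceless consonant (*tif*, *jodup*, *tas*, *let*); -lig when the stem ends in a voiced consonant (*memovkiv*, *ozkab*); -es when the stem ends in a vowel (*gidfigi*, *mose*).
Since the final sound of *odev* is /v/ (a voiced consonant), it takes -lig, giving *odevlig*.
*zofi* — final sound /i/ (a vowel) → -es → *zofies*.
Since the final sound of *zungis* is /s/ (a voiceless consonant), it takes -u, giving *zungisu*.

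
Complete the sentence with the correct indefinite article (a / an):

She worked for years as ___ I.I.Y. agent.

The indefinite article is chosen by the initial *sound* of the following word, not its spelling.
The initialism *I.I.Y.* is read letter by letter; the first letter, I, is pronounced /aɪ/, which begins with a vowel sound.
So the article is *an*: She worked for years as an I.I.Y. agent.

an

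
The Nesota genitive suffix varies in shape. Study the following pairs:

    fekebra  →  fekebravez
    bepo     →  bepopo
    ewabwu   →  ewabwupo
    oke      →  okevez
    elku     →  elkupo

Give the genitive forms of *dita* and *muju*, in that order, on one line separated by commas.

ditavez, mujupo

The alternation tracks the last vowel of the stem — -po when the last vowel of the stem is a rounded vowel (*bepo*, *ewabwu*, *elku*); -vez when the last vowel of the stem is an unrounded vowel (*fekebra*, *oke*).
*dita* — last vowel /a/ (an unrounded vowel) → -vez → *ditavez*.
The last vowel of *muju* is /u/, which is a rounded vowel, so the suffix is -po, giving *mujupo*.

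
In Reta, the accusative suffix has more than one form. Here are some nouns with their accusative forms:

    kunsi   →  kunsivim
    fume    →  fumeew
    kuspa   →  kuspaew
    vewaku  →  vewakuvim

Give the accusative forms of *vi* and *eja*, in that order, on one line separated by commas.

vivim, ejaew

The alternation tracks the last vowel of the stem — -vim when the last vowel of the stem is a high vowel (*kunsi*, *vewaku*); -ew when the last vowel of the stem is a non-high vowel (*fume*, *kuspa*).
*vi* — last vowel /i/ (a high vowel) → -vim → *vivim*.
Since the last vowel of *eja* is /a/ (a non-high vowel), it takes -ew, giving *ejaew*.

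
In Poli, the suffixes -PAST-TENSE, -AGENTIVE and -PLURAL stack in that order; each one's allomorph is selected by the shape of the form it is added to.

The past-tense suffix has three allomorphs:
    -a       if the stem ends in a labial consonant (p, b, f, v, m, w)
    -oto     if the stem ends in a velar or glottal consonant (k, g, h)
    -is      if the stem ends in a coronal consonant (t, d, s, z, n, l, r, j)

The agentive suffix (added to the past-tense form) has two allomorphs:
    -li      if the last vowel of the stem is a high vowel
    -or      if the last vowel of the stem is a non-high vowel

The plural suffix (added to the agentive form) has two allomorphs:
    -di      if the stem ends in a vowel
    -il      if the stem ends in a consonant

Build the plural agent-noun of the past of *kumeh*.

*kumeh* — final consonant /h/ (velar/glottal) → -oto → *kumehoto*.
The past-tense form *kumehoto*: last vowel = /o/, a non-high vowel → -or → *kumehotoor*.
The agentive form *kumehotoor*: final sound = /r/, a consonant → -il → *kumehotooril*.

kumehotooril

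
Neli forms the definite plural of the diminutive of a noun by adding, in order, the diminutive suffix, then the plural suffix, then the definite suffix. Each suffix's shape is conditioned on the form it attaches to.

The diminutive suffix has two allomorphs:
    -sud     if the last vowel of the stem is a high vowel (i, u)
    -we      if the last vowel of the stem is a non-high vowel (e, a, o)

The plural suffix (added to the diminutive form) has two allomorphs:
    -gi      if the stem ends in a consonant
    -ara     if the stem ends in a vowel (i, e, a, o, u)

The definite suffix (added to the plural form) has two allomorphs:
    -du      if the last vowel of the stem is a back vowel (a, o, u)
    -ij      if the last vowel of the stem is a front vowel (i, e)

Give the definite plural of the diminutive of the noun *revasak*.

revasakwearadu

*revasak* — last vowel /a/ (a non-high vowel) → -we → *revasakwe*.
The final sound of the diminutive form *revasakwe* is /e/, which is a vowel, so the plural suffix is -ara, giving *revasakweara*.
The last vowel of the plural form *revasakweara* is /a/, which is a back vowel, so the definite suffix is -du, giving *revasakwearadu*.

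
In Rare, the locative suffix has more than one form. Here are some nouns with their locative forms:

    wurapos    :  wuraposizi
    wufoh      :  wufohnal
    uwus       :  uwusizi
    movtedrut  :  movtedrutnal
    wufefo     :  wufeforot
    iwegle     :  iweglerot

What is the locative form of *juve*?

Looking at the final sound of each stem: -izi when the stem ends in a sibilant (*wurapos*, *uwus*); -nal when the stem ends in a non-sibilant consonant (*wufoh*, *movtedrut*); -rot when the stem ends in a vowel (*wufefo*, *iwegle*).
The final sound of *juve* is /e/, which is a vowel, so the suffix is -rot, giving *juverot*.

juverot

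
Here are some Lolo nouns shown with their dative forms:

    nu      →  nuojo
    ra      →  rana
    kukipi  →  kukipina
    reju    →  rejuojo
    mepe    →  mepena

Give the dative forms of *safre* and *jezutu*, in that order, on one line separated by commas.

safrena, jezutuojo

The alternation tracks the last vowel of the stem — -ojo when the last vowel of the stem is a rounded vowel (*nu*, *reju*); -na when the last vowel of the stem is an unrounded vowel (*ra*, *kukipi*, *mepe*).
*safre*: last vowel = /e/, an unrounded vowel → -na → *safrena*.
Since the last vowel of *jezutu* is /u/ (a rounded vowel), it takes -ojo, giving *jezutuojo*.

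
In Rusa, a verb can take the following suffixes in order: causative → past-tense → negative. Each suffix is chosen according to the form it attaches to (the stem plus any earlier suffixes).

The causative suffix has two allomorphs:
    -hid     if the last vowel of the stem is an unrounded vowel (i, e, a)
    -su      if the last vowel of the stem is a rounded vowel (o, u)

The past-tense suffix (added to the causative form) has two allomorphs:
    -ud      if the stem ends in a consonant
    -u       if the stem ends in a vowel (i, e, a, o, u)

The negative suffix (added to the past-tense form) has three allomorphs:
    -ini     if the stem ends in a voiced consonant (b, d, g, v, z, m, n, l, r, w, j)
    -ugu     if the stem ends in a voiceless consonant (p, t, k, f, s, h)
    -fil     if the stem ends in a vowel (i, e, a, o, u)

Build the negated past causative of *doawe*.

doawehidudini

*doawe* — last vowel /e/ (an unrounded vowel) → -hid → *doawehid*.
The causative form *doawehid*: final sound = /d/, a consonant → -ud → *doawehidud*.
Since the final sound of the past-tense form *doawehidud* is /d/ (a voiced consonant), it takes -ini, giving *doawehidudini*.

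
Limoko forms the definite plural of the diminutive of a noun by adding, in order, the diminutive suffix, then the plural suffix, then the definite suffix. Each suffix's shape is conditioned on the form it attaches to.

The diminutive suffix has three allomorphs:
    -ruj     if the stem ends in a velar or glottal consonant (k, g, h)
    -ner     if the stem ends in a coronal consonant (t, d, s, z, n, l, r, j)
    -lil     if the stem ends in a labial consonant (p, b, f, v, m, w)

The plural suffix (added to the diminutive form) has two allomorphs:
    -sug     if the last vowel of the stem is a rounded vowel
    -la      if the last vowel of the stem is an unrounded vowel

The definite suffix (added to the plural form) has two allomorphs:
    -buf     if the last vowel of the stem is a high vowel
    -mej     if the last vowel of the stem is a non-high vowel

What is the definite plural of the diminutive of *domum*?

domumlillamej

*domum*: final consonant = /m/, labial → -lil → *domumlil*.
The last vowel of the diminutive form *domumlil* is /i/, which is an unrounded vowel, so the plural suffix is -la, giving *domumlilla*.
Since the last vowel of the plural form *domumlilla* is /a/ (a non-high vowel), it takes -mej, giving *domumlillamej*.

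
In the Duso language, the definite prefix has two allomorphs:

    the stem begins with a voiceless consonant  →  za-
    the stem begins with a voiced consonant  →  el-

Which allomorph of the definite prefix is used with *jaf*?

el-

*jaf*: first consonant = /j/, voiced → el-.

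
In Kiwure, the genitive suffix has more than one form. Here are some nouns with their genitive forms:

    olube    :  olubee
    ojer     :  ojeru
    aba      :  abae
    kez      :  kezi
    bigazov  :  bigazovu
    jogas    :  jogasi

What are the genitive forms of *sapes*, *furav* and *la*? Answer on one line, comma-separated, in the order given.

Looking at the final sound of each stem: -i when the stem ends in a sibilant (*kez*, *jogas*); -u when the stem ends in a non-sibilant consonant (*ojer*, *bigazov*); -e when the stem ends in a vowel (*olube*, *aba*).
*sapes*: final sound = /s/, a sibilant → -i → *sapesi*.
*furav*: final sound = /v/, a non-sibilant consonant → -u → *furavu*.
*la*: final sound = /a/, a vowel → -e → *lae*.

sapesi, furavu, lae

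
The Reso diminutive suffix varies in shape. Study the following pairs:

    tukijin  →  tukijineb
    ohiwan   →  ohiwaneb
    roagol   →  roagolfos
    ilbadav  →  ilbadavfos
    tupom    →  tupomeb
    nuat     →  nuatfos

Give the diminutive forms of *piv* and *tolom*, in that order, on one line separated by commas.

The pattern is nasality of the final consonant: -eb when the stem ends in a nasal (*tukijin*, *ohiwan*, *tupom*); -fos when the stem ends in a non-nasal consonant (*roagol*, *ilbadav*, *nuat*).
*piv* — final consonant /v/ (non-nasal) → -fos → *pivfos*.
Since the final consonant of *tolom* is /m/ (a nasal), it takes -eb, giving *tolomeb*.

pivfos, tolomeb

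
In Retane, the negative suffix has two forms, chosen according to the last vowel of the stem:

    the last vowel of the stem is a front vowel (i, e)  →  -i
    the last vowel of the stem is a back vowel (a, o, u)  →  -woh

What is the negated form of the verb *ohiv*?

ohivi

Since the last vowel of *ohiv* is /i/ (a front vowel), it takes -i, giving *ohivi*.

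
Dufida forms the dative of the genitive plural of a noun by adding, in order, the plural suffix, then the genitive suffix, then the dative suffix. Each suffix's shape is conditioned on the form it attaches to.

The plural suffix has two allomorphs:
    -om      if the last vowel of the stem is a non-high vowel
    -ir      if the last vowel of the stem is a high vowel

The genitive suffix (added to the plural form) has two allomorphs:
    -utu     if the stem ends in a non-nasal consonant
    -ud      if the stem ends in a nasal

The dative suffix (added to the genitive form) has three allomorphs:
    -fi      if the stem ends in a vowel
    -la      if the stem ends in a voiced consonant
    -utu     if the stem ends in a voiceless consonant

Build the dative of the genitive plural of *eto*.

etoomudla

*eto*: last vowel = /o/, a non-high vowel → -om → *etoom*.
The final consonant of the plural form *etoom* is /m/, which is a nasal, so the genitive suffix is -ud, giving *etoomud*.
The genitive form *etoomud* — final sound /d/ (a voiced consonant) → -la → *etoomudla*.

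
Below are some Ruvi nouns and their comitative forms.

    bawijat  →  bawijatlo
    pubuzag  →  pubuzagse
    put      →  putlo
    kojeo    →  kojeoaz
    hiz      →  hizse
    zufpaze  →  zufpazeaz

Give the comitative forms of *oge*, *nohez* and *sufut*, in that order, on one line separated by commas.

ogeaz, nohezse, sufutlo

Looking at the final sound of each stem: -lo when the stem ends in a voiceless consonant (*bawijat*, *put*); -se when the stem ends in a voiced consonant (*pubuzag*, *hiz*); -az when the stem ends in a vowel (*kojeo*, *zufpaze*).
Since the final sound of *oge* is /e/ (a vowel), it takes -az, giving *ogeaz*.
The final sound of *nohez* is /z/, which is a voiced consonant, so the suffix is -se, giving *nohezse*.
*sufut* — final sound /t/ (a voiceless consonant) → -lo → *sufutlo*.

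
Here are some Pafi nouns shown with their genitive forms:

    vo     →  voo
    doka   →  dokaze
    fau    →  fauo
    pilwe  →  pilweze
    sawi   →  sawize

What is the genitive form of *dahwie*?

The suffix is conditioned by the last vowel: -o when the last vowel of the stem is a rounded vowel (*vo*, *fau*); -ze when the last vowel of the stem is an unrounded vowel (*doka*, *pilwe*, *sawi*).
*dahwie* — last vowel /e/ (an unrounded vowel) → -ze → *dahwieze*.

dahwieze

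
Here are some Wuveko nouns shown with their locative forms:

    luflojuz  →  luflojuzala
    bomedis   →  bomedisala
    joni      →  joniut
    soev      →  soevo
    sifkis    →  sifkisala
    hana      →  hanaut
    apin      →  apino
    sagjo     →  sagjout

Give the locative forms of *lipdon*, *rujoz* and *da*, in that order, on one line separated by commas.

lipdono, rujozala, daut

Looking at the final sound of each stem: -ala when the stem ends in a sibilant (*luflojuz*, *bomedis*, *sifkis*); -o when the stem ends in a non-sibilant consonant (*soev*, *apin*); -ut when the stem ends in a vowel (*joni*, *hana*, *sagjo*).
*lipdon*: final sound = /n/, a non-sibilant consonant → -o → *lipdono*.
*rujoz*: final sound = /z/, a sibilant → -ala → *rujozala*.
Since the final sound of *da* is /a/ (a vowel), it takes -ut, giving *daut*.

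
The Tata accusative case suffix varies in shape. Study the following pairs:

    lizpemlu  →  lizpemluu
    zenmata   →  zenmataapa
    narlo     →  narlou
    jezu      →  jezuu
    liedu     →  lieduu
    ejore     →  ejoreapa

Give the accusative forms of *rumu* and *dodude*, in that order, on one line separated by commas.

The suffix is conditioned by the last vowel: -u when the last vowel of the stem is a rounded vowel (*lizpemlu*, *narlo*, *jezu*, *liedu*); -apa when the last vowel of the stem is an unrounded vowel (*zenmata*, *ejore*).
*rumu*: last vowel = /u/, a rounded vowel → -u → *rumuu*.
Since the last vowel of *dodude* is /e/ (an unrounded vowel), it takes -apa, giving *dodudeapa*.

rumuu, dodudeapa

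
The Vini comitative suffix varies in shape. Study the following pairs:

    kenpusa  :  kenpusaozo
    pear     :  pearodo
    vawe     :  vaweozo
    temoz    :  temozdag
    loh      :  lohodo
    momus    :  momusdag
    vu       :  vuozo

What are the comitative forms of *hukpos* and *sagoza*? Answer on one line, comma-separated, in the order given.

hukposdag, sagozaozo

The pattern is sibilance of the final sound: -dag when the stem ends in a sibilant (*temoz*, *momus*); -odo when the stem ends in a non-sibilant consonant (*pear*, *loh*); -ozo when the stem ends in a vowel (*kenpusa*, *vawe*, *vu*).
Since the final sound of *hukpos* is /s/ (a sibilant), it takes -dag, giving *hukposdag*.
*sagoza*: final sound = /a/, a vowel → -ozo → *sagozaozo*.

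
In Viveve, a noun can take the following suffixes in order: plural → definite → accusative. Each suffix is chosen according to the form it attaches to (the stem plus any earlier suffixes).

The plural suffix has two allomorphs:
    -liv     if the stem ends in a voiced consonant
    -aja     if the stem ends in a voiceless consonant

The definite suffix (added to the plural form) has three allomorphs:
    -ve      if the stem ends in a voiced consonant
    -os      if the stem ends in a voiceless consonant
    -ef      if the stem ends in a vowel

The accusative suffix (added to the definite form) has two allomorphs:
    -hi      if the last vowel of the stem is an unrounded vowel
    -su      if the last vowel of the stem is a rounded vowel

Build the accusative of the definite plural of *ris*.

risajaefhi

Since the final consonant of *ris* is /s/ (voiceless), it takes -aja, giving *risaja*.
Since the final sound of the plural form *risaja* is /a/ (a vowel), it takes -ef, giving *risajaef*.
Since the last vowel of the definite form *risajaef* is /e/ (an unrounded vowel), it takes -hi, giving *risajaefhi*.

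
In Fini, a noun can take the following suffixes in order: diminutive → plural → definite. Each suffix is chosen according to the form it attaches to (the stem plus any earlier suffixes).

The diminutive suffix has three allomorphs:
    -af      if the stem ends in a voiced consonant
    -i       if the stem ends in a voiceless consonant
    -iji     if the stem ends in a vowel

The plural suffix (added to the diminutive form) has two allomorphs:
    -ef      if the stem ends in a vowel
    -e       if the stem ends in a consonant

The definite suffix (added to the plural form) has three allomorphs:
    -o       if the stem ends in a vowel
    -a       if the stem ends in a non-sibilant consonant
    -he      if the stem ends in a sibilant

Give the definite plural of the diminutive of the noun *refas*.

*refas*: final sound = /s/, a voiceless consonant → -i → *refasi*.
The final sound of the diminutive form *refasi* is /i/, which is a vowel, so the plural suffix is -ef, giving *refasief*.
The final sound of the plural form *refasief* is /f/, which is a non-sibilant consonant, so the definite suffix is -a, giving *refasiefa*.

refasiefa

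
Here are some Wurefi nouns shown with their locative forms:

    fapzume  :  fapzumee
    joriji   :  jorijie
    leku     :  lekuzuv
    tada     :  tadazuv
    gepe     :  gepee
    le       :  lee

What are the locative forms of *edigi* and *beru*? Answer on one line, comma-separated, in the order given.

The alternation tracks the last vowel of the stem — -e when the last vowel of the stem is a front vowel (*fapzume*, *joriji*, *gepe*, *le*); -zuv when the last vowel of the stem is a back vowel (*leku*, *tada*).
The last vowel of *edigi* is /i/, which is a front vowel, so the suffix is -e, giving *edigie*.
Since the last vowel of *beru* is /u/ (a back vowel), it takes -zuv, giving *beruzuv*.

edigie, beruzuv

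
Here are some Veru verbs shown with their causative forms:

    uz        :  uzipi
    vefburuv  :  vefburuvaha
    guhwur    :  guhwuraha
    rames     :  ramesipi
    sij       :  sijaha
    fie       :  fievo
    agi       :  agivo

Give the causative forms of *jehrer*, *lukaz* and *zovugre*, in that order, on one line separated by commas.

jehreraha, lukazipi, zovugrevo

The alternation tracks the final sound of the stem — -ipi when the stem ends in a sibilant (*uz*, *rames*); -aha when the stem ends in a non-sibilant consonant (*vefburuv*, *guhwur*, *sij*); -vo when the stem ends in a vowel (*fie*, *agi*).
The final sound of *jehrer* is /r/, which is a non-sibilant consonant, so the suffix is -aha, giving *jehreraha*.
*lukaz*: final sound = /z/, a sibilant → -ipi → *lukazipi*.
*zovugre*: final sound = /e/, a vowel → -vo → *zovugrevo*.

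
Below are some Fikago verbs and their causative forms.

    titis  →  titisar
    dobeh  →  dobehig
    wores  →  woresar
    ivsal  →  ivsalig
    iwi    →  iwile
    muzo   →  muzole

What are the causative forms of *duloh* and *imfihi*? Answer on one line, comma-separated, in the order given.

dulohig, imfihile

The suffix is conditioned by the final sound: -ar when the stem ends in a sibilant (*titis*, *wores*); -ig when the stem ends in a non-sibilant consonant (*dobeh*, *ivsal*); -le when the stem ends in a vowel (*iwi*, *muzo*).
*duloh* — final sound /h/ (a non-sibilant consonant) → -ig → *dulohig*.
*imfihi*: final sound = /i/, a vowel → -le → *imfihile*.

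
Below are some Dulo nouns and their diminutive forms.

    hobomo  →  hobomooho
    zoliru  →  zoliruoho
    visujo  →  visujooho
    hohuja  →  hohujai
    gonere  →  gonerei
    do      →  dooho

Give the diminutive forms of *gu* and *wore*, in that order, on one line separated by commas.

Looking at the last vowel of each stem: -oho when the last vowel of the stem is a rounded vowel (*hobomo*, *zoliru*, *visujo*, *do*); -i when the last vowel of the stem is an unrounded vowel (*hohuja*, *gonere*).
Since the last vowel of *gu* is /u/ (a rounded vowel), it takes -oho, giving *guoho*.
The last vowel of *wore* is /e/, which is an unrounded vowel, so the suffix is -i, giving *worei*.

guoho, worei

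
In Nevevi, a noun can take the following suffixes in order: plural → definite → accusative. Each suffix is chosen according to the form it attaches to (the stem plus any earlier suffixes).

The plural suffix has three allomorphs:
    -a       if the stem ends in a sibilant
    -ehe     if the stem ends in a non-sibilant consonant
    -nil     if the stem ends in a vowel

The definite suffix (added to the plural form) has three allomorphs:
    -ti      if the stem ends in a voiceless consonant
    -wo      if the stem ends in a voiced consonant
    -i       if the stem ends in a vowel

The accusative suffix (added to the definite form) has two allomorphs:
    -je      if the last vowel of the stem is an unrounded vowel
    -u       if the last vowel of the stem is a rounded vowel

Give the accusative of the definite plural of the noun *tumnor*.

The final sound of *tumnor* is /r/, which is a non-sibilant consonant, so the plural suffix is -ehe, giving *tumnorehe*.
The plural form *tumnorehe* — final sound /e/ (a vowel) → -i → *tumnorehei*.
The definite form *tumnorehei*: last vowel = /i/, an unrounded vowel → -je → *tumnoreheije*.

tumnoreheije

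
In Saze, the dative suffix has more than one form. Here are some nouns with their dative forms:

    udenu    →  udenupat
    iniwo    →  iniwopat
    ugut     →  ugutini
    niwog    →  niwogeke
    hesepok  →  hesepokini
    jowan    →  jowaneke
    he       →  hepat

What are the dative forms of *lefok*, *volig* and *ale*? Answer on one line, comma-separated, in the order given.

Looking at the final sound of each stem: -ini when the stem ends in a voiceless consonant (*ugut*, *hesepok*); -eke when the stem ends in a voiced consonant (*niwog*, *jowan*); -pat when the stem ends in a vowel (*udenu*, *iniwo*, *he*).
*lefok*: final sound = /k/, a voiceless consonant → -ini → *lefokini*.
*volig*: final sound = /g/, a voiced consonant → -eke → *voligeke*.
Since the final sound of *ale* is /e/ (a vowel), it takes -pat, giving *alepat*.

lefokini, voligeke, alepat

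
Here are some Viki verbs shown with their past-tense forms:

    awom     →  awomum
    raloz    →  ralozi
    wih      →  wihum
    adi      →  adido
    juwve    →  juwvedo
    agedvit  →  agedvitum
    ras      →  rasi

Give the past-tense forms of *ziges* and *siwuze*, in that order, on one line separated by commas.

zigesi, siwuzedo

The suffix is conditioned by the final sound: -i when the stem ends in a sibilant (*raloz*, *ras*); -um when the stem ends in a non-sibilant consonant (*awom*, *wih*, *agedvit*); -do when the stem ends in a vowel (*adi*, *juwve*).
Since the final sound of *ziges* is /s/ (a sibilant), it takes -i, giving *zigesi*.
Since the final sound of *siwuze* is /e/ (a vowel), it takes -do, giving *siwuzedo*.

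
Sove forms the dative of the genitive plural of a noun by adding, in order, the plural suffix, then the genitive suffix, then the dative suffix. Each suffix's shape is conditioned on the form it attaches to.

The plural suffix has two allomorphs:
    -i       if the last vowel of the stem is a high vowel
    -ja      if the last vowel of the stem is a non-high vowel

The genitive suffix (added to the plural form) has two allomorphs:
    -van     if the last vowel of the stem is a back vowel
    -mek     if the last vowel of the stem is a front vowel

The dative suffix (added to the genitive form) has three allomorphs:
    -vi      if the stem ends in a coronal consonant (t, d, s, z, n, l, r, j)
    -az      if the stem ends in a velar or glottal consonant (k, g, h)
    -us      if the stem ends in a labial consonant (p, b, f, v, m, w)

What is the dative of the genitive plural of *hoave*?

Since the last vowel of *hoave* is /e/ (a non-high vowel), it takes -ja, giving *hoaveja*.
Since the last vowel of the plural form *hoaveja* is /a/ (a back vowel), it takes -van, giving *hoavejavan*.
Since the final consonant of the genitive form *hoavejavan* is /n/ (coronal), it takes -vi, giving *hoavejavanvi*.

hoavejavanvi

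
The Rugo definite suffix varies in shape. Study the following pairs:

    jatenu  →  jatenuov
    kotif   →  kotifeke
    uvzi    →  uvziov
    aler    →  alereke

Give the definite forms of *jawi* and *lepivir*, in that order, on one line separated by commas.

The pattern is consonant vs. vowel: -eke when the stem ends in a consonant (*kotif*, *aler*); -ov when the stem ends in a vowel (*jatenu*, *uvzi*).
The final sound of *jawi* is /i/, which is a vowel, so the suffix is -ov, giving *jawiov*.
*lepivir*: final sound = /r/, a consonant → -eke → *lepivireke*.

jawiov, lepivireke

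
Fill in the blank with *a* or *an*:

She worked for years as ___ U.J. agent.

The indefinite article is chosen by the initial *sound* of the following word, not its spelling.
The initialism *U.J.* is read letter by letter; the first letter, U, is pronounced /juː/, which begins with a consonant sound.
So the article is *a*: She worked for years as a U.J. agent.

a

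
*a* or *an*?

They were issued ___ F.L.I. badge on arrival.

an

The indefinite article is chosen by the initial *sound* of the following word, not its spelling.
The initialism *F.L.I.* is read letter by letter; the first letter, F, is pronounced /ɛf/, which begins with a vowel sound.
So the article is *an*: They were issued an F.L.I. badge on arrival.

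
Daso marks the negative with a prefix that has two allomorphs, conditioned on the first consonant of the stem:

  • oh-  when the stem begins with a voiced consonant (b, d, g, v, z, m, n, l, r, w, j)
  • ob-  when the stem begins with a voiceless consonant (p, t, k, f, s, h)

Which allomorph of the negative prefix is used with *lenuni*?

*lenuni*: first consonant = /l/, voiced → oh-.

oh-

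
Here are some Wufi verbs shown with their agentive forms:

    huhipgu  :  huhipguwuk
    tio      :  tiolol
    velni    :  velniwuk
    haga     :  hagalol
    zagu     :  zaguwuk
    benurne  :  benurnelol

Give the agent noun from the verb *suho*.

Looking at the last vowel of each stem: -wuk when the last vowel of the stem is a high vowel (*huhipgu*, *velni*, *zagu*); -lol when the last vowel of the stem is a non-high vowel (*tio*, *haga*, *benurne*).
Since the last vowel of *suho* is /o/ (a non-high vowel), it takes -lol, giving *suholol*.

suholol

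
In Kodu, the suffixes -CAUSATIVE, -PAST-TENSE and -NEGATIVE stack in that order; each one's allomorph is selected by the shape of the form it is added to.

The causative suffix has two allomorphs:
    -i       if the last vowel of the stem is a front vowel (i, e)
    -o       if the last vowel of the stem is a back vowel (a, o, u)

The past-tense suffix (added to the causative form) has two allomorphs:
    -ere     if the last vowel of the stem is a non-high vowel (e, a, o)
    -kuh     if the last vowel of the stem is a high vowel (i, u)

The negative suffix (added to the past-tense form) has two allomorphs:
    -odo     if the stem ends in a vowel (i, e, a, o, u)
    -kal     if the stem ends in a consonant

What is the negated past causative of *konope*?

konopeikuhkal

The last vowel of *konope* is /e/, which is a front vowel, so the causative suffix is -i, giving *konopei*.
Since the last vowel of the causative form *konopei* is /i/ (a high vowel), it takes -kuh, giving *konopeikuh*.
The past-tense form *konopeikuh*: final sound = /h/, a consonant → -kal → *konopeikuhkal*.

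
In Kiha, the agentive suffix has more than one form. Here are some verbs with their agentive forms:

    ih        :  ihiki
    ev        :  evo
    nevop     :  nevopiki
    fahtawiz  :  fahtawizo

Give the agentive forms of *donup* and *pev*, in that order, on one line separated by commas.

donupiki, pevo

The alternation tracks the final consonant of the stem — -iki when the stem ends in a voiceless consonant (*ih*, *nevop*); -o when the stem ends in a voiced consonant (*ev*, *fahtawiz*).
*donup*: final consonant = /p/, voiceless → -iki → *donupiki*.
*pev* — final consonant /v/ (voiced) → -o → *pevo*.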